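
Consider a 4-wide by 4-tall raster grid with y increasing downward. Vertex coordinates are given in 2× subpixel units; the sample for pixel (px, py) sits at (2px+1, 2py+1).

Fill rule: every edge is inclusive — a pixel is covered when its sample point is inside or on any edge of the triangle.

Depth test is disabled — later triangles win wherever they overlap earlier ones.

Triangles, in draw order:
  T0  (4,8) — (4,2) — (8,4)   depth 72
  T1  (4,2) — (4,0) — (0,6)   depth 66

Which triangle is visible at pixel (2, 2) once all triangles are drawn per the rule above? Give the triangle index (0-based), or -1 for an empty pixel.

T0:
  2·area = 24
  edge (4, 8)→(4, 2): d=(0,-6) inclusive
  edge (4, 2)→(8, 4): d=(4,2) inclusive
  edge (8, 4)→(4, 8): d=(-4,4) inclusive
    (2,1)@(5, 3): e=[6,2,16] → #
    (3,1)@(7, 3): e=[18,-2,8] → ·
    (2,2)@(5, 5): e=[6,10,8] → #
    (3,2)@(7, 5): e=[18,6,0] → #  [on edge]
    (2,3)@(5, 7): e=[6,18,0] → #  [on edge]
    (3,3)@(7, 7): e=[18,14,-8] → ·
  covered (4 px):
    · · · ·
    · · # ·
    · · # #
    · · # ·
T1:
  2·area = 8  (B↔C swapped to make it positive)
  edge (4, 2)→(0, 6): d=(-4,4) inclusive
  edge (0, 6)→(4, 0): d=(4,-6) inclusive
  edge (4, 0)→(4, 2): d=(0,2) inclusive
    (2,0)@(5, 1): e=[0,10,-2] → ·  [on edge]
    (1,1)@(3, 3): e=[0,6,2] → #  [on edge]
    (2,1)@(5, 3): e=[-8,18,-2] → ·
    (0,2)@(1, 5): e=[0,2,6] → #  [on edge]
    (1,2)@(3, 5): e=[-8,14,2] → ·
    (0,3)@(1, 7): e=[-8,10,6] → ·
  covered (2 px):
    · · · ·
    · # · ·
    # · · ·
    · · · ·

Z-buffer (winner per pixel, '.' = empty):
  . . . .
  . 1 0 .
  1 . 0 0
  . . 0 .

Answer: 0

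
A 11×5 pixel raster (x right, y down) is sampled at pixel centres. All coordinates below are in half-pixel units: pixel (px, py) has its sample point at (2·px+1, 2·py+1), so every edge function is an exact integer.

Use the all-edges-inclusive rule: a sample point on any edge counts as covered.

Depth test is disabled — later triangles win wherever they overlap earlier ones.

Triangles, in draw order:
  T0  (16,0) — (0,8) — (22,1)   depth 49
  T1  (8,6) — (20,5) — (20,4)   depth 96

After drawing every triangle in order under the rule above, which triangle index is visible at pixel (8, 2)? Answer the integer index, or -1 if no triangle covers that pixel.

T0:
  2·area = 64  (B↔C swapped to make it positive)
  edge (16, 0)→(22, 1): d=(6,1) inclusive
  edge (22, 1)→(0, 8): d=(-22,7) inclusive
  edge (0, 8)→(16, 0): d=(16,-8) inclusive
    (7,0)@(15, 1): e=[7,49,8] → █
    (8,0)@(17, 1): e=[5,35,24] → █
    (9,0)@(19, 1): e=[3,21,40] → █
    (10,0)@(21, 1): e=[1,7,56] → █
    (5,1)@(11, 3): e=[23,33,8] → █
    (6,1)@(13, 3): e=[21,19,24] → █
    (8,1)@(17, 3): e=[17,-9,56] → ·
    (9,1)@(19, 3): e=[15,-23,72] → ·
    (10,1)@(21, 3): e=[13,-37,88] → ·
    (3,2)@(7, 5): e=[39,17,8] → █
    (4,2)@(9, 5): e=[37,3,24] → █
    (5,2)@(11, 5): e=[35,-11,40] → ·
  covered (10 px):
    · · · · · · · █ █ █ █
    · · · · · █ █ █ · · ·
    · · · █ █ · · · · · ·
    · █ · · · · · · · · ·
    · · · · · · · · · · ·
T1:
  2·area = 12  (B↔C swapped to make it positive)
  edge (8, 6)→(20, 4): d=(12,-2) inclusive
  edge (20, 4)→(20, 5): d=(0,1) inclusive
  edge (20, 5)→(8, 6): d=(-12,1) inclusive
    (7,2)@(15, 5): e=[2,5,5] → █
    (8,2)@(17, 5): e=[6,3,3] → █
    (9,2)@(19, 5): e=[10,1,1] → █
    (10,2)@(21, 5): e=[14,-1,-1] → ·
    (7,3)@(15, 7): e=[26,5,-19] → ·
    (8,3)@(17, 7): e=[30,3,-21] → ·
    (9,3)@(19, 7): e=[34,1,-23] → ·
  covered (3 px):
    · · · · · · · · · · ·
    · · · · · · · · · · ·
    · · · · · · · █ █ █ ·
    · · · · · · · · · · ·
    · · · · · · · · · · ·

Z-buffer (winner per pixel, '.' = empty):
  . . . . . . . 0 0 0 0
  . . . . . 0 0 0 . . .
  . . . 0 0 . . 1 1 1 .
  . 0 . . . . . . . . .
  . . . . . . . . . . .

Answer: 1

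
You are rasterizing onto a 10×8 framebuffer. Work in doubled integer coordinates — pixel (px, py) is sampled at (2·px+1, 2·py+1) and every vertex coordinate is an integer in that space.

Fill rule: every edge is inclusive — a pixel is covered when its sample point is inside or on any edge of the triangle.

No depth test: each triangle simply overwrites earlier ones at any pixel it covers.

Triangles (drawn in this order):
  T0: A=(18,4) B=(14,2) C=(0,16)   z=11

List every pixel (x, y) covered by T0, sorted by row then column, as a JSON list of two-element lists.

T0:
  2·area = 84  (B↔C swapped to make it positive)
  edge (18, 4)→(0, 16): d=(-18,12) inclusive
  edge (0, 16)→(14, 2): d=(14,-14) inclusive
  edge (14, 2)→(18, 4): d=(4,2) inclusive
    (7,0)@(15, 1): e=[90,0,-6] → ·  [on edge]
    (6,1)@(13, 3): e=[78,0,6] → █  [on edge]
    (7,1)@(15, 3): e=[54,28,2] → █
    (8,1)@(17, 3): e=[30,56,-2] → ·
    (5,2)@(11, 5): e=[66,0,18] → █  [on edge]
    (8,2)@(17, 5): e=[-6,84,6] → ·
    (4,3)@(9, 7): e=[54,0,30] → █  [on edge]
    (7,3)@(15, 7): e=[-18,84,18] → ·
    (3,4)@(7, 9): e=[42,0,42] → █  [on edge]
    (5,4)@(11, 9): e=[-6,56,34] → ·
    (6,4)@(13, 9): e=[-30,84,30] → ·
    (2,5)@(5, 11): e=[30,0,54] → █  [on edge]
    (1,6)@(3, 13): e=[18,0,66] → █  [on edge]
    (0,7)@(1, 15): e=[6,0,78] → █  [on edge]
  covered (14 px):
    · · · · · · · · · ·
    · · · · · · █ █ · ·
    · · · · · █ █ █ · ·
    · · · · █ █ █ · · ·
    · · · █ █ · · · · ·
    · · █ █ · · · · · ·
    · █ · · · · · · · ·
    █ · · · · · · · · ·

Answer: [[6,1],[7,1],[5,2],[6,2],[7,2],[4,3],[5,3],[6,3],[3,4],[4,4],[2,5],[3,5],[1,6],[0,7]]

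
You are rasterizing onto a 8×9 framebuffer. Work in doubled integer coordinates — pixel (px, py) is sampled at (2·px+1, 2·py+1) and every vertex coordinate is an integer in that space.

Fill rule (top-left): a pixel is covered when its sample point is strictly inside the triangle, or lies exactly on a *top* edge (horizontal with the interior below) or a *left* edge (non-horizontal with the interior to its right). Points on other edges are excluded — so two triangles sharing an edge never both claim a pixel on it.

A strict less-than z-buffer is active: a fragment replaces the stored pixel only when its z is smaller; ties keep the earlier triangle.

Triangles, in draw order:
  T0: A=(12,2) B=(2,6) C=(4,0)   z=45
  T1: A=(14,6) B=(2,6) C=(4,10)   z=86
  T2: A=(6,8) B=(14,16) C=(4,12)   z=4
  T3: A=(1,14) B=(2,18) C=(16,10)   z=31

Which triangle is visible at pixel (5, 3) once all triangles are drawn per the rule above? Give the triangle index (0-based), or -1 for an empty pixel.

T0:
  2·area = 52
  edge (12, 2)→(2, 6): d=(-10,4) right/bottom  bias=-1
  edge (2, 6)→(4, 0): d=(2,-6) top-left  bias=+0
  edge (4, 0)→(12, 2): d=(8,2) right/bottom  bias=-1
    (2,0)@(5, 1): e=[38,8,6] → #
    (3,0)@(7, 1): e=[30,20,2] → #
    (4,0)@(9, 1): e=[22,32,-2] → ·
    (1,1)@(3, 3): e=[26,0,26] → #  [on edge]
    (4,1)@(9, 3): e=[2,36,14] → #
    (5,1)@(11, 3): e=[-6,48,10] → ·
    (1,2)@(3, 5): e=[6,4,42] → #
    (2,2)@(5, 5): e=[-2,16,38] → ·
    (3,2)@(7, 5): e=[-10,28,34] → ·
    (4,2)@(9, 5): e=[-18,40,30] → ·
    (1,3)@(3, 7): e=[-14,8,58] → ·
    (0,4)@(1, 9): e=[-26,0,78] → ·  [on edge]
  covered (7 px):
    · · # # · · · ·
    · # # # # · · ·
    · # · · · · · ·
    · · · · · · · ·
    · · · · · · · ·
    · · · · · · · ·
    · · · · · · · ·
    · · · · · · · ·
    · · · · · · · ·
T1:
  2·area = 48  (B↔C swapped to make it positive)
  edge (14, 6)→(4, 10): d=(-10,4) right/bottom  bias=-1
  edge (4, 10)→(2, 6): d=(-2,-4) top-left  bias=+0
  edge (2, 6)→(14, 6): d=(12,0) top-left  bias=+0
    (1,3)@(3, 7): e=[34,2,12] → #
    (2,3)@(5, 7): e=[26,10,12] → #
    (3,3)@(7, 7): e=[18,18,12] → #
    (4,3)@(9, 7): e=[10,26,12] → #
    (5,3)@(11, 7): e=[2,34,12] → #
    (6,3)@(13, 7): e=[-6,42,12] → ·
    (1,4)@(3, 9): e=[14,-2,36] → ·
    (2,4)@(5, 9): e=[6,6,36] → #
    (3,4)@(7, 9): e=[-2,14,36] → ·
    (4,4)@(9, 9): e=[-10,22,36] → ·
    (5,4)@(11, 9): e=[-18,30,36] → ·
    (2,5)@(5, 11): e=[-14,2,60] → ·
  covered (6 px):
    · · · · · · · ·
    · · · · · · · ·
    · · · · · · · ·
    · # # # # # · ·
    · · # · · · · ·
    · · · · · · · ·
    · · · · · · · ·
    · · · · · · · ·
    · · · · · · · ·
T2:
  2·area = 48
  edge (6, 8)→(14, 16): d=(8,8) right/bottom  bias=-1
  edge (14, 16)→(4, 12): d=(-10,-4) top-left  bias=+0
  edge (4, 12)→(6, 8): d=(2,-4) top-left  bias=+0
    (0,1)@(1, 3): e=[0,78,-30] → ·  [on edge]
    (1,2)@(3, 5): e=[0,66,-18] → ·  [on edge]
    (2,3)@(5, 7): e=[0,54,-6] → ·  [on edge]
    (3,4)@(7, 9): e=[0,42,6] → ·  [on edge]
    (2,5)@(5, 11): e=[32,14,2] → #
    (3,5)@(7, 11): e=[16,22,10] → #
    (4,5)@(9, 11): e=[0,30,18] → ·  [on edge]
    (2,6)@(5, 13): e=[48,-6,6] → ·
    (3,6)@(7, 13): e=[32,2,14] → #
    (4,6)@(9, 13): e=[16,10,22] → #
    (5,6)@(11, 13): e=[0,18,30] → ·  [on edge]
    (3,7)@(7, 15): e=[48,-18,18] → ·
    (6,7)@(13, 15): e=[0,6,42] → ·  [on edge]
    (7,8)@(15, 17): e=[0,-6,54] → ·  [on edge]
  covered (4 px):
    · · · · · · · ·
    · · · · · · · ·
    · · · · · · · ·
    · · · · · · · ·
    · · · · · · · ·
    · · # # · · · ·
    · · · # # · · ·
    · · · · · · · ·
    · · · · · · · ·
T3:
  2·area = 64  (B↔C swapped to make it positive)
  edge (1, 14)→(16, 10): d=(15,-4) top-left  bias=+0
  edge (16, 10)→(2, 18): d=(-14,8) right/bottom  bias=-1
  edge (2, 18)→(1, 14): d=(-1,-4) top-left  bias=+0
    (6,5)@(13, 11): e=[3,10,51] → #
    (7,5)@(15, 11): e=[11,-6,59] → ·
    (2,6)@(5, 13): e=[1,46,17] → #
    (3,6)@(7, 13): e=[9,30,25] → #
    (4,6)@(9, 13): e=[17,14,33] → #
    (5,6)@(11, 13): e=[25,-2,41] → ·
    (6,6)@(13, 13): e=[33,-18,49] → ·
    (1,7)@(3, 15): e=[23,34,7] → #
    (4,7)@(9, 15): e=[47,-14,31] → ·
    (1,8)@(3, 17): e=[53,6,5] → #
    (2,8)@(5, 17): e=[61,-10,13] → ·
    (3,8)@(7, 17): e=[69,-26,21] → ·
  covered (8 px):
    · · · · · · · ·
    · · · · · · · ·
    · · · · · · · ·
    · · · · · · · ·
    · · · · · · · ·
    · · · · · · # ·
    · · # # # · · ·
    · # # # · · · ·
    · # · · · · · ·

Z-buffer (winner per pixel, '.' = empty):
  . . 0 0 . . . .
  . 0 0 0 0 . . .
  . 0 . . . . . .
  . 1 1 1 1 1 . .
  . . 1 . . . . .
  . . 2 2 . . 3 .
  . . 3 2 2 . . .
  . 3 3 3 . . . .
  . 3 . . . . . .

Final: 1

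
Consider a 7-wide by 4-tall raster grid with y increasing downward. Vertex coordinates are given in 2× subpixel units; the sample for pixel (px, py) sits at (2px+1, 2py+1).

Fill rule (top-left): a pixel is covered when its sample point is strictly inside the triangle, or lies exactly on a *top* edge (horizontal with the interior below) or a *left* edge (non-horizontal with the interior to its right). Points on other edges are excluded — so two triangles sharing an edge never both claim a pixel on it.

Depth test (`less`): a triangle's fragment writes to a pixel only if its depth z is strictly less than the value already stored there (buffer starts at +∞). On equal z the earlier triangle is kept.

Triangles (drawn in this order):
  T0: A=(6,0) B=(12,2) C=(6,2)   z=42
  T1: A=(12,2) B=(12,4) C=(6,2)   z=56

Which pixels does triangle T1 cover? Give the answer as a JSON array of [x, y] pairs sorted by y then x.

T0:
  2·area = 12
  edge (6, 0)→(12, 2): d=(6,2) right/bottom  bias=-1
  edge (12, 2)→(6, 2): d=(-6,0) right/bottom  bias=-1
  edge (6, 2)→(6, 0): d=(0,-2) top-left  bias=+0
    (3,0)@(7, 1): e=[4,6,2] → X
    (4,0)@(9, 1): e=[0,6,6] → .  [on edge]
    (3,1)@(7, 3): e=[16,-6,2] → .
  covered (1 px):
    . . . X . . .
    . . . . . . .
    . . . . . . .
    . . . . . . .
T1:
  2·area = 12
  edge (12, 2)→(12, 4): d=(0,2) right/bottom  bias=-1
  edge (12, 4)→(6, 2): d=(-6,-2) top-left  bias=+0
  edge (6, 2)→(12, 2): d=(6,0) top-left  bias=+0
    (1,0)@(3, 1): e=[18,0,-6] → .  [on edge]
    (4,1)@(9, 3): e=[6,0,6] → X  [on edge]
    (5,1)@(11, 3): e=[2,4,6] → X
    (6,1)@(13, 3): e=[-2,8,6] → .
    (4,2)@(9, 5): e=[6,-12,18] → .
    (5,2)@(11, 5): e=[2,-8,18] → .
  covered (2 px):
    . . . . . . .
    . . . . X X .
    . . . . . . .
    . . . . . . .

Result: [[4,1],[5,1]]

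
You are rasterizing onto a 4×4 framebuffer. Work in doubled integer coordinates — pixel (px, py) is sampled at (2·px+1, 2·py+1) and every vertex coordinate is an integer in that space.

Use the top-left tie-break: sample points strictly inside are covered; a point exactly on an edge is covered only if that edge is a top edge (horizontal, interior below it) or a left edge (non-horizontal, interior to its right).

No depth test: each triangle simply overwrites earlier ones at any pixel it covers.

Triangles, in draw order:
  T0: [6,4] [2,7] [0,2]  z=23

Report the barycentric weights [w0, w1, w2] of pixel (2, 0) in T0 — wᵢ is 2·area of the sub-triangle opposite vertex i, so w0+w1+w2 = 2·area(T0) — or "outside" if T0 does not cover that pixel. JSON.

T0:
  2·area = 26
  edge (6, 4)→(2, 7): d=(-4,3) right/bottom  bias=-1
  edge (2, 7)→(0, 2): d=(-2,-5) top-left  bias=+0
  edge (0, 2)→(6, 4): d=(6,2) right/bottom  bias=-1
    (0,1)@(1, 3): e=[19,3,4] → #
    (1,1)@(3, 3): e=[13,13,0] → ·  [on edge]
    (0,2)@(1, 5): e=[11,-1,16] → ·
    (1,2)@(3, 5): e=[5,9,12] → #
    (2,2)@(5, 5): e=[-1,19,8] → ·
    (1,3)@(3, 7): e=[-3,5,24] → ·
  covered (2 px):
    · · · ·
    # · · ·
    · # · ·
    · · · ·

Final: "outside"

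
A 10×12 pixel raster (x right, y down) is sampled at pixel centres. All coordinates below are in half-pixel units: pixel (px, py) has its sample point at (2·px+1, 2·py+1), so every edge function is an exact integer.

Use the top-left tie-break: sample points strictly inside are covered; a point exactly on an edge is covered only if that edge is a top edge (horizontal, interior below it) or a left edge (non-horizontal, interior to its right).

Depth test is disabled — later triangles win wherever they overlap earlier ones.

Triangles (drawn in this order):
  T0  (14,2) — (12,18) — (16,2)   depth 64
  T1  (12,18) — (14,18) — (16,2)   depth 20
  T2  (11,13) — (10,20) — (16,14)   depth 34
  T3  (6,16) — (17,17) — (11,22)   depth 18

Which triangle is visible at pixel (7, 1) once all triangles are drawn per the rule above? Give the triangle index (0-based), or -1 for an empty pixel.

T0:
  2·area = 32  (B↔C swapped to make it positive)
  edge (14, 2)→(16, 2): d=(2,0) top-left  bias=+0
  edge (16, 2)→(12, 18): d=(-4,16) right/bottom  bias=-1
  edge (12, 18)→(14, 2): d=(2,-16) top-left  bias=+0
    (7,1)@(15, 3): e=[2,12,18] → X
    (8,1)@(17, 3): e=[2,-20,50] → .
    (7,2)@(15, 5): e=[6,4,22] → X
    (8,2)@(17, 5): e=[6,-28,54] → .
    (7,3)@(15, 7): e=[10,-4,26] → .
    (6,5)@(13, 11): e=[18,12,2] → X
    (7,5)@(15, 11): e=[18,-20,34] → .
    (6,6)@(13, 13): e=[22,4,6] → X
    (7,6)@(15, 13): e=[22,-28,38] → .
    (6,7)@(13, 15): e=[26,-4,10] → .
  covered (4 px):
    . . . . . . . . . .
    . . . . . . . X . .
    . . . . . . . X . .
    . . . . . . . . . .
    . . . . . . . . . .
    . . . . . . X . . .
    . . . . . . X . . .
    . . . . . . . . . .
    . . . . . . . . . .
    . . . . . . . . . .
    . . . . . . . . . .
    . . . . . . . . . .
T1:
  2·area = 32  (B↔C swapped to make it positive)
  edge (12, 18)→(16, 2): d=(4,-16) top-left  bias=+0
  edge (16, 2)→(14, 18): d=(-2,16) right/bottom  bias=-1
  edge (14, 18)→(12, 18): d=(-2,0) right/bottom  bias=-1
    (7,3)@(15, 7): e=[4,6,22] → X
    (8,3)@(17, 7): e=[36,-26,22] → .
    (7,4)@(15, 9): e=[12,2,18] → X
    (8,4)@(17, 9): e=[44,-30,18] → .
    (7,5)@(15, 11): e=[20,-2,14] → .
    (6,7)@(13, 15): e=[4,22,6] → X
    (7,7)@(15, 15): e=[36,-10,6] → .
    (6,8)@(13, 17): e=[12,18,2] → X
    (7,8)@(15, 17): e=[44,-14,2] → .
    (6,9)@(13, 19): e=[20,14,-2] → .
  covered (4 px):
    . . . . . . . . . .
    . . . . . . . . . .
    . . . . . . . . . .
    . . . . . . . X . .
    . . . . . . . X . .
    . . . . . . . . . .
    . . . . . . . . . .
    . . . . . . X . . .
    . . . . . . X . . .
    . . . . . . . . . .
    . . . . . . . . . .
    . . . . . . . . . .
T2:
  2·area = 36  (B↔C swapped to make it positive)
  edge (11, 13)→(16, 14): d=(5,1) right/bottom  bias=-1
  edge (16, 14)→(10, 20): d=(-6,6) right/bottom  bias=-1
  edge (10, 20)→(11, 13): d=(1,-7) top-left  bias=+0
    (0,5)@(1, 11): e=[0,108,-72] → .  [on edge]
    (9,5)@(19, 11): e=[-18,0,54] → .  [on edge]
    (5,6)@(11, 13): e=[0,36,0] → .  [on edge]
    (8,6)@(17, 13): e=[-6,0,42] → .  [on edge]
    (5,7)@(11, 15): e=[10,24,2] → X
    (6,7)@(13, 15): e=[8,12,16] → X
    (7,7)@(15, 15): e=[6,0,30] → .  [on edge]
    (5,8)@(11, 17): e=[20,12,4] → X
    (6,8)@(13, 17): e=[18,0,18] → .  [on edge]
    (5,9)@(11, 19): e=[30,0,6] → .  [on edge]
    (4,10)@(9, 21): e=[42,0,-6] → .  [on edge]
    (3,11)@(7, 23): e=[54,0,-18] → .  [on edge]
  covered (3 px):
    . . . . . . . . . .
    . . . . . . . . . .
    . . . . . . . . . .
    . . . . . . . . . .
    . . . . . . . . . .
    . . . . . . . . . .
    . . . . . . . . . .
    . . . . . X X . . .
    . . . . . X . . . .
    . . . . . . . . . .
    . . . . . . . . . .
    . . . . . . . . . .
T3:
  2·area = 61
  edge (6, 16)→(17, 17): d=(11,1) right/bottom  bias=-1
  edge (17, 17)→(11, 22): d=(-6,5) right/bottom  bias=-1
  edge (11, 22)→(6, 16): d=(-5,-6) top-left  bias=+0
    (3,8)@(7, 17): e=[10,50,1] → X
    (4,8)@(9, 17): e=[8,40,13] → X
    (5,8)@(11, 17): e=[6,30,25] → X
    (6,8)@(13, 17): e=[4,20,37] → X
    (7,8)@(15, 17): e=[2,10,49] → X
    (8,8)@(17, 17): e=[0,0,61] → .  [on edge]
    (3,9)@(7, 19): e=[32,38,-9] → .
    (4,9)@(9, 19): e=[30,28,3] → X
    (7,9)@(15, 19): e=[24,-2,39] → .
    (4,10)@(9, 21): e=[52,16,-7] → .
    (5,10)@(11, 21): e=[50,6,5] → X
    (6,10)@(13, 21): e=[48,-4,17] → .
  covered (9 px):
    . . . . . . . . . .
    . . . . . . . . . .
    . . . . . . . . . .
    . . . . . . . . . .
    . . . . . . . . . .
    . . . . . . . . . .
    . . . . . . . . . .
    . . . . . . . . . .
    . . . X X X X X . .
    . . . . X X X . . .
    . . . . . X . . . .
    . . . . . . . . . .

Z-buffer (winner per pixel, '.' = empty):
  . . . . . . . . . .
  . . . . . . . 0 . .
  . . . . . . . 0 . .
  . . . . . . . 1 . .
  . . . . . . . 1 . .
  . . . . . . 0 . . .
  . . . . . . 0 . . .
  . . . . . 2 2 . . .
  . . . 3 3 3 3 3 . .
  . . . . 3 3 3 . . .
  . . . . . 3 . . . .
  . . . . . . . . . .

Final: 0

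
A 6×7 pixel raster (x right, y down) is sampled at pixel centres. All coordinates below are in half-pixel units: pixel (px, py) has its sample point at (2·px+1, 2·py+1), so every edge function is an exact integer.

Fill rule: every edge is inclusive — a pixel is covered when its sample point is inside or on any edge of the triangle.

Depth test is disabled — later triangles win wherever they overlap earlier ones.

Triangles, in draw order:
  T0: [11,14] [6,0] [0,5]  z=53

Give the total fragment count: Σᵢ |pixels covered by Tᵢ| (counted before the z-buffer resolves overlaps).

T0:
  2·area = 109  (B↔C swapped to make it positive)
  edge (11, 14)→(0, 5): d=(-11,-9) inclusive
  edge (0, 5)→(6, 0): d=(6,-5) inclusive
  edge (6, 0)→(11, 14): d=(5,14) inclusive
    (2,0)@(5, 1): e=[89,1,19] → █
    (3,0)@(7, 1): e=[107,11,-9] → ·
    (1,1)@(3, 3): e=[49,3,57] → █
    (3,1)@(7, 3): e=[85,23,1] → █
    (4,1)@(9, 3): e=[103,33,-27] → ·
    (0,2)@(1, 5): e=[9,5,95] → █
    (4,2)@(9, 5): e=[81,45,-17] → ·
    (0,3)@(1, 7): e=[-13,17,105] → ·
    (1,3)@(3, 7): e=[5,27,77] → █
    (4,3)@(9, 7): e=[59,57,-7] → ·
    (1,4)@(3, 9): e=[-17,39,87] → ·
    (2,4)@(5, 9): e=[1,49,59] → █
  covered (15 px):
    · · █ · · ·
    · █ █ █ · ·
    █ █ █ █ · ·
    · █ █ █ · ·
    · · █ █ █ ·
    · · · · █ ·
    · · · · · ·

Final: 15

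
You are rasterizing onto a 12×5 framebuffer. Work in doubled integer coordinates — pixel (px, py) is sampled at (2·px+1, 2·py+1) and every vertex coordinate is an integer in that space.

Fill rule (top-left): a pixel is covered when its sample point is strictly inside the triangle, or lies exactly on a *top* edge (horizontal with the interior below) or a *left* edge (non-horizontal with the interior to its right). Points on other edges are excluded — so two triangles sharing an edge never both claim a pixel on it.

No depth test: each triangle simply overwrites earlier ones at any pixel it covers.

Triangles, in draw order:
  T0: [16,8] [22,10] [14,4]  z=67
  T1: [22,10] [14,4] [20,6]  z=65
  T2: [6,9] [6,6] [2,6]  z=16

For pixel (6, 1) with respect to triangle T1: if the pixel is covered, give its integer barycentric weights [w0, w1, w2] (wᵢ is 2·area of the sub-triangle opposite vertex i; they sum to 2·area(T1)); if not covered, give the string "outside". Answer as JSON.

T0:
  2·area = 20  (B↔C swapped to make it positive)
  edge (16, 8)→(14, 4): d=(-2,-4) top-left  bias=+0
  edge (14, 4)→(22, 10): d=(8,6) right/bottom  bias=-1
  edge (22, 10)→(16, 8): d=(-6,-2) top-left  bias=+0
    (0,1)@(1, 3): e=[-50,70,0] → ·  [on edge]
    (3,2)@(7, 5): e=[-30,50,0] → ·  [on edge]
    (7,2)@(15, 5): e=[2,2,16] → #
    (8,2)@(17, 5): e=[10,-10,20] → ·
    (6,3)@(13, 7): e=[-10,30,0] → ·  [on edge]
    (7,3)@(15, 7): e=[-2,18,4] → ·
    (8,3)@(17, 7): e=[6,6,8] → #
    (9,3)@(19, 7): e=[14,-6,12] → ·
    (8,4)@(17, 9): e=[2,22,-4] → ·
    (9,4)@(19, 9): e=[10,10,0] → #  [on edge]
    (10,4)@(21, 9): e=[18,-2,4] → ·
  covered (3 px):
    · · · · · · · · · · · ·
    · · · · · · · · · · · ·
    · · · · · · · # · · · ·
    · · · · · · · · # · · ·
    · · · · · · · · · # · ·
T1:
  2·area = 20
  edge (22, 10)→(14, 4): d=(-8,-6) top-left  bias=+0
  edge (14, 4)→(20, 6): d=(6,2) right/bottom  bias=-1
  edge (20, 6)→(22, 10): d=(2,4) right/bottom  bias=-1
    (2,0)@(5, 1): e=[-30,0,50] → ·  [on edge]
    (5,1)@(11, 3): e=[-10,0,30] → ·  [on edge]
    (8,2)@(17, 5): e=[10,0,10] → ·  [on edge]
    (9,3)@(19, 7): e=[6,8,6] → #
    (10,3)@(21, 7): e=[18,4,-2] → ·
    (11,3)@(23, 7): e=[30,0,-10] → ·  [on edge]
    (9,4)@(19, 9): e=[-10,20,10] → ·
    (10,4)@(21, 9): e=[2,16,2] → #
    (11,4)@(23, 9): e=[14,12,-6] → ·
  covered (2 px):
    · · · · · · · · · · · ·
    · · · · · · · · · · · ·
    · · · · · · · · · · · ·
    · · · · · · · · · # · ·
    · · · · · · · · · · # ·
T2:
  2·area = 12  (B↔C swapped to make it positive)
  edge (6, 9)→(2, 6): d=(-4,-3) top-left  bias=+0
  edge (2, 6)→(6, 6): d=(4,0) top-left  bias=+0
  edge (6, 6)→(6, 9): d=(0,3) right/bottom  bias=-1
    (2,3)@(5, 7): e=[5,4,3] → #
    (3,3)@(7, 7): e=[11,4,-3] → ·
    (2,4)@(5, 9): e=[-3,12,3] → ·
  covered (1 px):
    · · · · · · · · · · · ·
    · · · · · · · · · · · ·
    · · · · · · · · · · · ·
    · · # · · · · · · · · ·
    · · · · · · · · · · · ·

Result: "outside"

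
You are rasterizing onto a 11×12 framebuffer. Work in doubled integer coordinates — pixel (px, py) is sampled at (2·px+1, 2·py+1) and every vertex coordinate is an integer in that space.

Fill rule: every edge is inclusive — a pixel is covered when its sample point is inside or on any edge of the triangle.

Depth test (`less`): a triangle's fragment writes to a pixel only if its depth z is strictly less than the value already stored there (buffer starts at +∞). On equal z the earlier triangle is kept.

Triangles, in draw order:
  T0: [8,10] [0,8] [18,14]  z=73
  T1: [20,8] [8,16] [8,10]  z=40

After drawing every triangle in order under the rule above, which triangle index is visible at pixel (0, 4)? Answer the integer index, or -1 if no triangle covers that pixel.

T0:
  2·area = 12  (B↔C swapped to make it positive)
  edge (8, 10)→(18, 14): d=(10,4) inclusive
  edge (18, 14)→(0, 8): d=(-18,-6) inclusive
  edge (0, 8)→(8, 10): d=(8,2) inclusive
    (1,4)@(3, 9): e=[10,0,2] → #  [on edge]
    (2,4)@(5, 9): e=[2,12,-2] → ·
    (1,5)@(3, 11): e=[30,-36,18] → ·
    (4,5)@(9, 11): e=[6,0,6] → #  [on edge]
    (5,5)@(11, 11): e=[-2,12,2] → ·
    (4,6)@(9, 13): e=[26,-36,22] → ·
    (7,6)@(15, 13): e=[2,0,10] → #  [on edge]
    (8,6)@(17, 13): e=[-6,12,6] → ·
    (7,7)@(15, 15): e=[22,-36,26] → ·
    (10,7)@(21, 15): e=[-2,0,14] → ·  [on edge]
  covered (3 px):
    · · · · · · · · · · ·
    · · · · · · · · · · ·
    · · · · · · · · · · ·
    · · · · · · · · · · ·
    · # · · · · · · · · ·
    · · · · # · · · · · ·
    · · · · · · · # · · ·
    · · · · · · · · · · ·
    · · · · · · · · · · ·
    · · · · · · · · · · ·
    · · · · · · · · · · ·
    · · · · · · · · · · ·
T1:
  2·area = 72
  edge (20, 8)→(8, 16): d=(-12,8) inclusive
  edge (8, 16)→(8, 10): d=(0,-6) inclusive
  edge (8, 10)→(20, 8): d=(12,-2) inclusive
    (7,4)@(15, 9): e=[28,42,2] → #
    (8,4)@(17, 9): e=[12,54,6] → #
    (9,4)@(19, 9): e=[-4,66,10] → ·
    (4,5)@(9, 11): e=[52,6,14] → #
    (5,5)@(11, 11): e=[36,18,18] → #
    (6,5)@(13, 11): e=[20,30,22] → #
    (8,5)@(17, 11): e=[-12,54,30] → ·
    (4,6)@(9, 13): e=[28,6,38] → #
    (6,6)@(13, 13): e=[-4,30,46] → ·
    (7,6)@(15, 13): e=[-20,42,50] → ·
    (4,7)@(9, 15): e=[4,6,62] → #
    (5,7)@(11, 15): e=[-12,18,66] → ·
  covered (9 px):
    · · · · · · · · · · ·
    · · · · · · · · · · ·
    · · · · · · · · · · ·
    · · · · · · · · · · ·
    · · · · · · · # # · ·
    · · · · # # # # · · ·
    · · · · # # · · · · ·
    · · · · # · · · · · ·
    · · · · · · · · · · ·
    · · · · · · · · · · ·
    · · · · · · · · · · ·
    · · · · · · · · · · ·

Z-buffer (winner per pixel, '.' = empty):
  . . . . . . . . . . .
  . . . . . . . . . . .
  . . . . . . . . . . .
  . . . . . . . . . . .
  . 0 . . . . . 1 1 . .
  . . . . 1 1 1 1 . . .
  . . . . 1 1 . 0 . . .
  . . . . 1 . . . . . .
  . . . . . . . . . . .
  . . . . . . . . . . .
  . . . . . . . . . . .
  . . . . . . . . . . .

Final: -1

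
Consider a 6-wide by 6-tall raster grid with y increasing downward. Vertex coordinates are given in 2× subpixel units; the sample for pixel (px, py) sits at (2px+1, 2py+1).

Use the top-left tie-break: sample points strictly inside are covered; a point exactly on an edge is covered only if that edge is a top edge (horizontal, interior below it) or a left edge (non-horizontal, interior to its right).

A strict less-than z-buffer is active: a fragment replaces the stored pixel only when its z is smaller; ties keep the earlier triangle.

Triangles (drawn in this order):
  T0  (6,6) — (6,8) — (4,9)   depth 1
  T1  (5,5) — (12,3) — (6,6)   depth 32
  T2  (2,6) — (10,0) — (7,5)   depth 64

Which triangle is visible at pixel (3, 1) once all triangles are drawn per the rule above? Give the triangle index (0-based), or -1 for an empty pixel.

T0:
  2·area = 4
  edge (6, 6)→(6, 8): d=(0,2) right/bottom  bias=-1
  edge (6, 8)→(4, 9): d=(-2,1) right/bottom  bias=-1
  edge (4, 9)→(6, 6): d=(2,-3) top-left  bias=+0
  covered (0 px):
    · · · · · ·
    · · · · · ·
    · · · · · ·
    · · · · · ·
    · · · · · ·
    · · · · · ·
T1:
  2·area = 9
  edge (5, 5)→(12, 3): d=(7,-2) top-left  bias=+0
  edge (12, 3)→(6, 6): d=(-6,3) right/bottom  bias=-1
  edge (6, 6)→(5, 5): d=(-1,-1) top-left  bias=+0
    (0,0)@(1, 1): e=[-36,45,0] → ·  [on edge]
    (1,1)@(3, 3): e=[-18,27,0] → ·  [on edge]
    (2,2)@(5, 5): e=[0,9,0] → █  [on edge]
    (3,2)@(7, 5): e=[4,3,2] → █
    (4,2)@(9, 5): e=[8,-3,4] → ·
    (2,3)@(5, 7): e=[14,-3,-2] → ·
    (3,3)@(7, 7): e=[18,-9,0] → ·  [on edge]
    (4,4)@(9, 9): e=[36,-27,0] → ·  [on edge]
    (5,5)@(11, 11): e=[54,-45,0] → ·  [on edge]
  covered (2 px):
    · · · · · ·
    · · · · · ·
    · · █ █ · ·
    · · · · · ·
    · · · · · ·
    · · · · · ·
T2:
  2·area = 22
  edge (2, 6)→(10, 0): d=(8,-6) top-left  bias=+0
  edge (10, 0)→(7, 5): d=(-3,5) right/bottom  bias=-1
  edge (7, 5)→(2, 6): d=(-5,1) right/bottom  bias=-1
    (4,0)@(9, 1): e=[2,2,18] → █
    (5,0)@(11, 1): e=[14,-8,16] → ·
    (3,1)@(7, 3): e=[6,6,10] → █
    (4,1)@(9, 3): e=[18,-4,8] → ·
    (2,2)@(5, 5): e=[10,10,2] → █
    (3,2)@(7, 5): e=[22,0,0] → ·  [on edge]
    (2,3)@(5, 7): e=[26,4,-8] → ·
  covered (3 px):
    · · · · █ ·
    · · · █ · ·
    · · █ · · ·
    · · · · · ·
    · · · · · ·
    · · · · · ·

Z-buffer (winner per pixel, '.' = empty):
  . . . . 2 .
  . . . 2 . .
  . . 1 1 . .
  . . . . . .
  . . . . . .
  . . . . . .

Result: 2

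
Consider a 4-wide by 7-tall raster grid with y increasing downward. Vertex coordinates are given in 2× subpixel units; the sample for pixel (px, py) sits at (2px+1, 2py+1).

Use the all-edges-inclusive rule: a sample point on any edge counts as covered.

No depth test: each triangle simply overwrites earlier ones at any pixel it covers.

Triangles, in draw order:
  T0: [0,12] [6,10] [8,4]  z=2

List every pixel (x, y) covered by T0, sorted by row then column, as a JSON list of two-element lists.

T0:
  2·area = 32  (B↔C swapped to make it positive)
  edge (0, 12)→(8, 4): d=(8,-8) inclusive
  edge (8, 4)→(6, 10): d=(-2,6) inclusive
  edge (6, 10)→(0, 12): d=(-6,2) inclusive
    (3,2)@(7, 5): e=[0,4,28] → #  [on edge]
    (2,3)@(5, 7): e=[0,12,20] → #  [on edge]
    (3,3)@(7, 7): e=[16,0,16] → #  [on edge]
    (1,4)@(3, 9): e=[0,20,12] → #  [on edge]
    (3,4)@(7, 9): e=[32,-4,4] → ·
    (0,5)@(1, 11): e=[0,28,4] → #  [on edge]
    (1,5)@(3, 11): e=[16,16,0] → #  [on edge]
    (2,5)@(5, 11): e=[32,4,-4] → ·
    (0,6)@(1, 13): e=[16,24,-8] → ·
    (1,6)@(3, 13): e=[32,12,-12] → ·
    (2,6)@(5, 13): e=[48,0,-16] → ·  [on edge]
  covered (7 px):
    · · · ·
    · · · ·
    · · · #
    · · # #
    · # # ·
    # # · ·
    · · · ·

Final: [[3,2],[2,3],[3,3],[1,4],[2,4],[0,5],[1,5]]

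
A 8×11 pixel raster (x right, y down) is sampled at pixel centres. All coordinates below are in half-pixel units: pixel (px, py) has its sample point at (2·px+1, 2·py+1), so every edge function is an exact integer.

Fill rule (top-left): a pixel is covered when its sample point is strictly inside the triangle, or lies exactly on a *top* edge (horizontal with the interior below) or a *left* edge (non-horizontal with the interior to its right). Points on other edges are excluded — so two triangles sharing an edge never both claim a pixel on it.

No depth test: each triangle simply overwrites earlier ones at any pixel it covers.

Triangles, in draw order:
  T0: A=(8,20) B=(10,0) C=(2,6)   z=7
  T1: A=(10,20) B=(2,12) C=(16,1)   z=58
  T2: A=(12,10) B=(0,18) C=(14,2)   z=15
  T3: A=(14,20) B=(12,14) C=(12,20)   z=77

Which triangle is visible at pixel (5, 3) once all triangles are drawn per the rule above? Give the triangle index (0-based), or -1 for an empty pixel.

T0:
  2·area = 148  (B↔C swapped to make it positive)
  edge (8, 20)→(2, 6): d=(-6,-14) top-left  bias=+0
  edge (2, 6)→(10, 0): d=(8,-6) top-left  bias=+0
  edge (10, 0)→(8, 20): d=(-2,20) right/bottom  bias=-1
    (4,0)@(9, 1): e=[128,2,18] → #
    (5,0)@(11, 1): e=[156,14,-22] → ·
    (3,1)@(7, 3): e=[88,6,54] → #
    (5,1)@(11, 3): e=[144,30,-26] → ·
    (2,2)@(5, 5): e=[48,10,90] → #
    (5,2)@(11, 5): e=[132,46,-30] → ·
    (1,3)@(3, 7): e=[8,14,126] → #
    (5,3)@(11, 7): e=[120,62,-34] → ·
    (1,4)@(3, 9): e=[-4,30,122] → ·
    (2,4)@(5, 9): e=[24,42,82] → #
    (5,4)@(11, 9): e=[108,78,-38] → ·
    (2,5)@(5, 11): e=[12,58,78] → #
    (2,6)@(5, 13): e=[0,74,74] → #  [on edge]
  covered (19 px):
    · · · · # · · ·
    · · · # # · · ·
    · · # # # · · ·
    · # # # # · · ·
    · · # # # · · ·
    · · # # · · · ·
    · · # # · · · ·
    · · · # · · · ·
    · · · # · · · ·
    · · · · · · · ·
    · · · · · · · ·
T1:
  2·area = 200
  edge (10, 20)→(2, 12): d=(-8,-8) top-left  bias=+0
  edge (2, 12)→(16, 1): d=(14,-11) top-left  bias=+0
  edge (16, 1)→(10, 20): d=(-6,19) right/bottom  bias=-1
    (7,1)@(15, 3): e=[176,17,7] → #
    (5,2)@(11, 5): e=[128,1,71] → #
    (6,2)@(13, 5): e=[144,23,33] → #
    (7,2)@(15, 5): e=[160,45,-5] → ·
    (4,3)@(9, 7): e=[96,7,97] → #
    (7,3)@(15, 7): e=[144,73,-17] → ·
    (3,4)@(7, 9): e=[64,13,123] → #
    (7,4)@(15, 9): e=[128,101,-29] → ·
    (0,5)@(1, 11): e=[0,-25,225] → ·  [on edge]
    (2,5)@(5, 11): e=[32,19,149] → #
    (6,5)@(13, 11): e=[96,107,-3] → ·
    (1,6)@(3, 13): e=[0,25,175] → #  [on edge]
    (2,7)@(5, 15): e=[0,75,125] → #  [on edge]
    (3,8)@(7, 17): e=[0,125,75] → #  [on edge]
    (4,9)@(9, 19): e=[0,175,25] → #  [on edge]
    (5,10)@(11, 21): e=[0,225,-25] → ·  [on edge]
  covered (26 px):
    · · · · · · · ·
    · · · · · · · #
    · · · · · # # ·
    · · · · # # # ·
    · · · # # # # ·
    · · # # # # · ·
    · # # # # # · ·
    · · # # # # · ·
    · · · # # · · ·
    · · · · # · · ·
    · · · · · · · ·
T2:
  2·area = 80
  edge (12, 10)→(0, 18): d=(-12,8) right/bottom  bias=-1
  edge (0, 18)→(14, 2): d=(14,-16) top-left  bias=+0
  edge (14, 2)→(12, 10): d=(-2,8) right/bottom  bias=-1
    (6,2)@(13, 5): e=[52,26,2] → #
    (7,2)@(15, 5): e=[36,58,-14] → ·
    (5,3)@(11, 7): e=[44,22,14] → #
    (6,3)@(13, 7): e=[28,54,-2] → ·
    (4,4)@(9, 9): e=[36,18,26] → #
    (6,4)@(13, 9): e=[4,82,-6] → ·
    (3,5)@(7, 11): e=[28,14,38] → #
    (5,5)@(11, 11): e=[-4,78,6] → ·
    (2,6)@(5, 13): e=[20,10,50] → #
    (4,6)@(9, 13): e=[-12,74,18] → ·
    (1,7)@(3, 15): e=[12,6,62] → #
    (2,7)@(5, 15): e=[-4,38,46] → ·
  covered (10 px):
    · · · · · · · ·
    · · · · · · · ·
    · · · · · · # ·
    · · · · · # · ·
    · · · · # # · ·
    · · · # # · · ·
    · · # # · · · ·
    · # · · · · · ·
    # · · · · · · ·
    · · · · · · · ·
    · · · · · · · ·
T3:
  2·area = 12  (B↔C swapped to make it positive)
  edge (14, 20)→(12, 20): d=(-2,0) right/bottom  bias=-1
  edge (12, 20)→(12, 14): d=(0,-6) top-left  bias=+0
  edge (12, 14)→(14, 20): d=(2,6) right/bottom  bias=-1
    (4,2)@(9, 5): e=[30,-18,0] → ·  [on edge]
    (5,5)@(11, 11): e=[18,-6,0] → ·  [on edge]
    (6,8)@(13, 17): e=[6,6,0] → ·  [on edge]
    (6,9)@(13, 19): e=[2,6,4] → #
    (7,9)@(15, 19): e=[2,18,-8] → ·
    (6,10)@(13, 21): e=[-2,6,8] → ·
  covered (1 px):
    · · · · · · · ·
    · · · · · · · ·
    · · · · · · · ·
    · · · · · · · ·
    · · · · · · · ·
    · · · · · · · ·
    · · · · · · · ·
    · · · · · · · ·
    · · · · · · · ·
    · · · · · · # ·
    · · · · · · · ·

Z-buffer (winner per pixel, '.' = empty):
  . . . . 0 . . .
  . . . 0 0 . . 1
  . . 0 0 0 1 2 .
  . 0 0 0 1 2 1 .
  . . 0 1 2 2 1 .
  . . 1 2 2 1 . .
  . 1 2 2 1 1 . .
  . 2 1 1 1 1 . .
  2 . . 1 1 . . .
  . . . . 1 . 3 .
  . . . . . . . .

Result: 2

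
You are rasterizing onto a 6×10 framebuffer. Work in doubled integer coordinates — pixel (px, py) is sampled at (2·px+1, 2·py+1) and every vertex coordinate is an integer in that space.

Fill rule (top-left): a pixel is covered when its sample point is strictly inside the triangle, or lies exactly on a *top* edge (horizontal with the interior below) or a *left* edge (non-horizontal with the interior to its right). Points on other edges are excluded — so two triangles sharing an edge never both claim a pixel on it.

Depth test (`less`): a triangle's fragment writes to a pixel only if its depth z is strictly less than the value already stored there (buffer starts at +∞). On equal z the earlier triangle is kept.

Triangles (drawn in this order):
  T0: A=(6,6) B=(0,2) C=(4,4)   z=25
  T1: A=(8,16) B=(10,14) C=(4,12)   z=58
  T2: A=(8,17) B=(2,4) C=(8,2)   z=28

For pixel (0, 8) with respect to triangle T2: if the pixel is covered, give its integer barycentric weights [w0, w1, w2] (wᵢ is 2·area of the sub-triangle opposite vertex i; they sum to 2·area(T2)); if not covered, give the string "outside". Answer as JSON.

T0:
  2·area = 4
  edge (6, 6)→(0, 2): d=(-6,-4) top-left  bias=+0
  edge (0, 2)→(4, 4): d=(4,2) right/bottom  bias=-1
  edge (4, 4)→(6, 6): d=(2,2) right/bottom  bias=-1
    (0,0)@(1, 1): e=[10,-6,0] → .  [on edge]
    (1,1)@(3, 3): e=[6,-2,0] → .  [on edge]
    (2,2)@(5, 5): e=[2,2,0] → .  [on edge]
    (3,3)@(7, 7): e=[-2,6,0] → .  [on edge]
    (4,4)@(9, 9): e=[-6,10,0] → .  [on edge]
    (5,5)@(11, 11): e=[-10,14,0] → .  [on edge]
  covered (0 px):
    . . . . . .
    . . . . . .
    . . . . . .
    . . . . . .
    . . . . . .
    . . . . . .
    . . . . . .
    . . . . . .
    . . . . . .
    . . . . . .
T1:
  2·area = 16  (B↔C swapped to make it positive)
  edge (8, 16)→(4, 12): d=(-4,-4) top-left  bias=+0
  edge (4, 12)→(10, 14): d=(6,2) right/bottom  bias=-1
  edge (10, 14)→(8, 16): d=(-2,2) right/bottom  bias=-1
    (0,4)@(1, 9): e=[0,-12,28] → .  [on edge]
    (0,5)@(1, 11): e=[-8,0,24] → .  [on edge]
    (1,5)@(3, 11): e=[0,-4,20] → .  [on edge]
    (2,6)@(5, 13): e=[0,4,12] → X  [on edge]
    (3,6)@(7, 13): e=[8,0,8] → .  [on edge]
    (5,6)@(11, 13): e=[24,-8,0] → .  [on edge]
    (2,7)@(5, 15): e=[-8,16,8] → .
    (3,7)@(7, 15): e=[0,12,4] → X  [on edge]
    (4,7)@(9, 15): e=[8,8,0] → .  [on edge]
    (3,8)@(7, 17): e=[-8,24,0] → .  [on edge]
    (4,8)@(9, 17): e=[0,20,-4] → .  [on edge]
    (2,9)@(5, 19): e=[-24,40,0] → .  [on edge]
    (5,9)@(11, 19): e=[0,28,-12] → .  [on edge]
  covered (2 px):
    . . . . . .
    . . . . . .
    . . . . . .
    . . . . . .
    . . . . . .
    . . . . . .
    . . X . . .
    . . . X . .
    . . . . . .
    . . . . . .
T2:
  2·area = 90
  edge (8, 17)→(2, 4): d=(-6,-13) top-left  bias=+0
  edge (2, 4)→(8, 2): d=(6,-2) top-left  bias=+0
  edge (8, 2)→(8, 17): d=(0,15) right/bottom  bias=-1
    (5,0)@(11, 1): e=[135,0,-45] → .  [on edge]
    (2,1)@(5, 3): e=[45,0,45] → X  [on edge]
    (3,1)@(7, 3): e=[71,4,15] → X
    (4,1)@(9, 3): e=[97,8,-15] → .
    (1,2)@(3, 5): e=[7,8,75] → X
    (4,2)@(9, 5): e=[85,20,-15] → .
    (1,3)@(3, 7): e=[-5,20,75] → .
    (2,3)@(5, 7): e=[21,24,45] → X
    (4,3)@(9, 7): e=[73,32,-15] → .
    (2,4)@(5, 9): e=[9,36,45] → X
    (4,4)@(9, 9): e=[61,44,-15] → .
    (2,5)@(5, 11): e=[-3,48,45] → .
  covered (11 px):
    . . . . . .
    . . X X . .
    . X X X . .
    . . X X . .
    . . X X . .
    . . . X . .
    . . . X . .
    . . . . . .
    . . . . . .
    . . . . . .

Final: "outside"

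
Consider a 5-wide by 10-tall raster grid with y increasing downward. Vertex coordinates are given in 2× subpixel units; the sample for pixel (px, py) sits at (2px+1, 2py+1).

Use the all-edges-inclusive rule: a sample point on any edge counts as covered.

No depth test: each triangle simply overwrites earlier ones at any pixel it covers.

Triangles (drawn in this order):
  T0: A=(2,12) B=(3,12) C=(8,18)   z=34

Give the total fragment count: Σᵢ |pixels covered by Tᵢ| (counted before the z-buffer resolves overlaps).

T0:
  2·area = 6
  edge (2, 12)→(3, 12): d=(1,0) inclusive
  edge (3, 12)→(8, 18): d=(5,6) inclusive
  edge (8, 18)→(2, 12): d=(-6,-6) inclusive
    (0,5)@(1, 11): e=[-1,7,0] → .  [on edge]
    (1,6)@(3, 13): e=[1,5,0] → X  [on edge]
    (2,6)@(5, 13): e=[1,-7,12] → .
    (1,7)@(3, 15): e=[3,15,-12] → .
    (2,7)@(5, 15): e=[3,3,0] → X  [on edge]
    (3,7)@(7, 15): e=[3,-9,12] → .
    (2,8)@(5, 17): e=[5,13,-12] → .
    (3,8)@(7, 17): e=[5,1,0] → X  [on edge]
    (4,8)@(9, 17): e=[5,-11,12] → .
    (3,9)@(7, 19): e=[7,11,-12] → .
    (4,9)@(9, 19): e=[7,-1,0] → .  [on edge]
  covered (3 px):
    . . . . .
    . . . . .
    . . . . .
    . . . . .
    . . . . .
    . . . . .
    . X . . .
    . . X . .
    . . . X .
    . . . . .

Result: 3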